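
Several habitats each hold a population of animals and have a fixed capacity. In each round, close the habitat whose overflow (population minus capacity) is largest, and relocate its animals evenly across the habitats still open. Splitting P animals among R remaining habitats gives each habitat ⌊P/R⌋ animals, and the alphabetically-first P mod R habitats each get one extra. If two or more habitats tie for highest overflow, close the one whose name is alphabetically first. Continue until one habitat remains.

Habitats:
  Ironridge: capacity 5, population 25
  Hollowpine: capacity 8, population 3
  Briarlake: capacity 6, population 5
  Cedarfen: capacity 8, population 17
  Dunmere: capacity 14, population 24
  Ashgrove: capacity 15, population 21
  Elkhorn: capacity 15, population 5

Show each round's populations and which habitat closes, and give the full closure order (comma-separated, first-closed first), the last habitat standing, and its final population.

Closure order: Ironridge, Dunmere, Cedarfen, Ashgrove, Briarlake, Hollowpine
Last habitat: Elkhorn with 100 animals

Round 1: Ashgrove=21 Briarlake=5 Cedarfen=17 Dunmere=24 Elkhorn=5 Hollowpine=3 Ironridge=25 → close Ironridge (overflow 20)
  25÷6 = 4 each, +1 to first 1
Round 2: Ashgrove=26 Briarlake=9 Cedarfen=21 Dunmere=28 Elkhorn=9 Hollowpine=7 → close Dunmere (overflow 14)
  28÷5 = 5 each, +1 to first 3
Round 3: Ashgrove=32 Briarlake=15 Cedarfen=27 Elkhorn=14 Hollowpine=12 → close Cedarfen (overflow 19)
  27÷4 = 6 each, +1 to first 3
Round 4: Ashgrove=39 Briarlake=22 Elkhorn=21 Hollowpine=18 → close Ashgrove (overflow 24)
  39÷3 = 13 each, +1 to first 0
Round 5: Briarlake=35 Elkhorn=34 Hollowpine=31 → close Briarlake (overflow 29)
  35÷2 = 17 each, +1 to first 1
Round 6: Elkhorn=52 Hollowpine=48 → close Hollowpine (overflow 40)
  48÷1 = 48 each, +1 to first 0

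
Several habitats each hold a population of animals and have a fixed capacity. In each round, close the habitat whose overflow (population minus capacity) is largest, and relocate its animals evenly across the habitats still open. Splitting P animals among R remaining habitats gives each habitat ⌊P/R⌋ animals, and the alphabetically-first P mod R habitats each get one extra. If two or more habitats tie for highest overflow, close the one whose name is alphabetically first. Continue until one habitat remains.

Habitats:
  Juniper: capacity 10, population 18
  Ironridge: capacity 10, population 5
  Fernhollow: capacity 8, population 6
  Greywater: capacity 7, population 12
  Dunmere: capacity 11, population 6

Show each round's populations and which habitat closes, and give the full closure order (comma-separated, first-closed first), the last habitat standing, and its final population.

Round 1: Dunmere=6 Fernhollow=6 Greywater=12 Ironridge=5 Juniper=18 → close Juniper (overflow 8)
  18÷4 = 4 each, +1 to first 2
Round 2: Dunmere=11 Fernhollow=11 Greywater=16 Ironridge=9 → close Greywater (overflow 9)
  16÷3 = 5 each, +1 to first 1
Round 3: Dunmere=17 Fernhollow=16 Ironridge=14 → close Fernhollow (overflow 8)
  16÷2 = 8 each, +1 to first 0
Round 4: Dunmere=25 Ironridge=22 → close Dunmere (overflow 14)
  25÷1 = 25 each, +1 to first 0

Closure order: Juniper, Greywater, Fernhollow, Dunmere
Last habitat: Ironridge with 47 animals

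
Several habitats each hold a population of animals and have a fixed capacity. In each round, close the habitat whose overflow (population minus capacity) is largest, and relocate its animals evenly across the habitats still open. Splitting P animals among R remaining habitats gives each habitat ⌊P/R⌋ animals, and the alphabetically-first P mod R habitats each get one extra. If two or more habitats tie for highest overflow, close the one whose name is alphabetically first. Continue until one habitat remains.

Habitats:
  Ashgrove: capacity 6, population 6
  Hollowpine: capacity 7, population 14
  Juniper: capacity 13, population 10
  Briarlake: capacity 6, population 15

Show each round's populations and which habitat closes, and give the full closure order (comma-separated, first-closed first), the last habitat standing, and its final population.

Closure order: Briarlake, Hollowpine, Ashgrove
Last habitat: Juniper with 45 animals

Round 1: Ashgrove=6 Briarlake=15 Hollowpine=14 Juniper=10 → close Briarlake (overflow 9)
  15÷3 = 5 each, +1 to first 0
Round 2: Ashgrove=11 Hollowpine=19 Juniper=15 → close Hollowpine (overflow 12)
  19÷2 = 9 each, +1 to first 1
Round 3: Ashgrove=21 Juniper=24 → close Ashgrove (overflow 15)
  21÷1 = 21 each, +1 to first 0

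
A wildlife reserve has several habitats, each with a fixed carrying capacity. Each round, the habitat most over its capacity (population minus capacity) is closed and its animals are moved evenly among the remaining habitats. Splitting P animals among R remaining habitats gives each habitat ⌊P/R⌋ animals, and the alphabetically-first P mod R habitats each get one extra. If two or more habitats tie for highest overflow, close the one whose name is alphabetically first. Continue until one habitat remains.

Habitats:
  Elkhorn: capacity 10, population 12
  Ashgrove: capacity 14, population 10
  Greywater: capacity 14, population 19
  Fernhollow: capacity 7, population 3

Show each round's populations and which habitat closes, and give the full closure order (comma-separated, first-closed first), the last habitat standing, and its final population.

Round 1: Ashgrove=10 Elkhorn=12 Fernhollow=3 Greywater=19 → close Greywater (overflow 5)
  19÷3 = 6 each, +1 to first 1
Round 2: Ashgrove=17 Elkhorn=18 Fernhollow=9 → close Elkhorn (overflow 8)
  18÷2 = 9 each, +1 to first 0
Round 3: Ashgrove=26 Fernhollow=18 → close Ashgrove (overflow 12)
  26÷1 = 26 each, +1 to first 0

Closure order: Greywater, Elkhorn, Ashgrove
Last habitat: Fernhollow with 44 animals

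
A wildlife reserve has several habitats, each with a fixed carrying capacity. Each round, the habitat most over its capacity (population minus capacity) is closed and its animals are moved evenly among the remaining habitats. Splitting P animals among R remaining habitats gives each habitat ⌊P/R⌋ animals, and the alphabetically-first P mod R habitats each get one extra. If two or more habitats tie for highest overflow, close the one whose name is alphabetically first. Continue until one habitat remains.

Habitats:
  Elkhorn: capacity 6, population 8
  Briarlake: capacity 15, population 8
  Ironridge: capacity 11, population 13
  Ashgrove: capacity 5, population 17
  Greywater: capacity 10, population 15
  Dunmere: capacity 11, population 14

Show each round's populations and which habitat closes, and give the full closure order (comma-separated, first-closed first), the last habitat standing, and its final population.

Closure order: Ashgrove, Greywater, Dunmere, Elkhorn, Ironridge
Last habitat: Briarlake with 75 animals

Round 1: Ashgrove=17 Briarlake=8 Dunmere=14 Elkhorn=8 Greywater=15 Ironridge=13 → close Ashgrove (overflow 12)
  17÷5 = 3 each, +1 to first 2
Round 2: Briarlake=12 Dunmere=18 Elkhorn=11 Greywater=18 Ironridge=16 → close Greywater (overflow 8)
  18÷4 = 4 each, +1 to first 2
Round 3: Briarlake=17 Dunmere=23 Elkhorn=15 Ironridge=20 → close Dunmere (overflow 12)
  23÷3 = 7 each, +1 to first 2
Round 4: Briarlake=25 Elkhorn=23 Ironridge=27 → close Elkhorn (overflow 17)
  23÷2 = 11 each, +1 to first 1
Round 5: Briarlake=37 Ironridge=38 → close Ironridge (overflow 27)
  38÷1 = 38 each, +1 to first 0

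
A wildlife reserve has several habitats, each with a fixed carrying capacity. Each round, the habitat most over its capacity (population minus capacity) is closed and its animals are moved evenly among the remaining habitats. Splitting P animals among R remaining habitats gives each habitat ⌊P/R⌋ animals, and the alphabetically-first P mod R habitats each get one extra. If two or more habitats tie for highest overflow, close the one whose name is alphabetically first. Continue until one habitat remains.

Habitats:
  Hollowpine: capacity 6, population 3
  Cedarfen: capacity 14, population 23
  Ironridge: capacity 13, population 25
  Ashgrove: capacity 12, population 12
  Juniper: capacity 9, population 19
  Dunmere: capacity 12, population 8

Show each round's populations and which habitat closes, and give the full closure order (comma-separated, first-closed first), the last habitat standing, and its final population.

Closure order: Ironridge, Juniper, Cedarfen, Ashgrove, Dunmere
Last habitat: Hollowpine with 90 animals

Round 1: Ashgrove=12 Cedarfen=23 Dunmere=8 Hollowpine=3 Ironridge=25 Juniper=19 → close Ironridge (overflow 12)
  25÷5 = 5 each, +1 to first 0
Round 2: Ashgrove=17 Cedarfen=28 Dunmere=13 Hollowpine=8 Juniper=24 → close Juniper (overflow 15)
  24÷4 = 6 each, +1 to first 0
Round 3: Ashgrove=23 Cedarfen=34 Dunmere=19 Hollowpine=14 → close Cedarfen (overflow 20)
  34÷3 = 11 each, +1 to first 1
Round 4: Ashgrove=35 Dunmere=30 Hollowpine=25 → close Ashgrove (overflow 23)
  35÷2 = 17 each, +1 to first 1
Round 5: Dunmere=48 Hollowpine=42 → close Dunmere (overflow 36)
  48÷1 = 48 each, +1 to first 0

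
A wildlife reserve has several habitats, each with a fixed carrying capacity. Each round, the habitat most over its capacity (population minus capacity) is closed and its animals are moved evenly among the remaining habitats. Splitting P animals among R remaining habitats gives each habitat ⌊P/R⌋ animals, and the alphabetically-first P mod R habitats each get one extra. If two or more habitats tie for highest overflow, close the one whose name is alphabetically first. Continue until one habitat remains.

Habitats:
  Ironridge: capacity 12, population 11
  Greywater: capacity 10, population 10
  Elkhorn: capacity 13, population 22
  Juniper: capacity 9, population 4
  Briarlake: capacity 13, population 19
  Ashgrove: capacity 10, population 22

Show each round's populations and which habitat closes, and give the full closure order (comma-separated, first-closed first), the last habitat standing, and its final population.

Round 1: Ashgrove=22 Briarlake=19 Elkhorn=22 Greywater=10 Ironridge=11 Juniper=4 → close Ashgrove (overflow 12)
  22÷5 = 4 each, +1 to first 2
Round 2: Briarlake=24 Elkhorn=27 Greywater=14 Ironridge=15 Juniper=8 → close Elkhorn (overflow 14)
  27÷4 = 6 each, +1 to first 3
Round 3: Briarlake=31 Greywater=21 Ironridge=22 Juniper=14 → close Briarlake (overflow 18)
  31÷3 = 10 each, +1 to first 1
Round 4: Greywater=32 Ironridge=32 Juniper=24 → close Greywater (overflow 22)
  32÷2 = 16 each, +1 to first 0
Round 5: Ironridge=48 Juniper=40 → close Ironridge (overflow 36)
  48÷1 = 48 each, +1 to first 0

Closure order: Ashgrove, Elkhorn, Briarlake, Greywater, Ironridge
Last habitat: Juniper with 88 animals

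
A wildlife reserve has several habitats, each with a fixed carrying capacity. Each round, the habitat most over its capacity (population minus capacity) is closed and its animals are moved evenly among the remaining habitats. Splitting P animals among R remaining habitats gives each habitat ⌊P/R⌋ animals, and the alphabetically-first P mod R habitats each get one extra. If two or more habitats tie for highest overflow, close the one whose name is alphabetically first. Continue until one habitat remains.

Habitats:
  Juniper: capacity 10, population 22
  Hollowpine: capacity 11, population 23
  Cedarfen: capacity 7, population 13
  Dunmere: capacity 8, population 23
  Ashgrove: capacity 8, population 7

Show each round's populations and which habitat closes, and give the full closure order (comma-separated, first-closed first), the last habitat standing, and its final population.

Closure order: Dunmere, Hollowpine, Juniper, Cedarfen
Last habitat: Ashgrove with 88 animals

Round 1: Ashgrove=7 Cedarfen=13 Dunmere=23 Hollowpine=23 Juniper=22 → close Dunmere (overflow 15)
  23÷4 = 5 each, +1 to first 3
Round 2: Ashgrove=13 Cedarfen=19 Hollowpine=29 Juniper=27 → close Hollowpine (overflow 18)
  29÷3 = 9 each, +1 to first 2
Round 3: Ashgrove=23 Cedarfen=29 Juniper=36 → close Juniper (overflow 26)
  36÷2 = 18 each, +1 to first 0
Round 4: Ashgrove=41 Cedarfen=47 → close Cedarfen (overflow 40)
  47÷1 = 47 each, +1 to first 0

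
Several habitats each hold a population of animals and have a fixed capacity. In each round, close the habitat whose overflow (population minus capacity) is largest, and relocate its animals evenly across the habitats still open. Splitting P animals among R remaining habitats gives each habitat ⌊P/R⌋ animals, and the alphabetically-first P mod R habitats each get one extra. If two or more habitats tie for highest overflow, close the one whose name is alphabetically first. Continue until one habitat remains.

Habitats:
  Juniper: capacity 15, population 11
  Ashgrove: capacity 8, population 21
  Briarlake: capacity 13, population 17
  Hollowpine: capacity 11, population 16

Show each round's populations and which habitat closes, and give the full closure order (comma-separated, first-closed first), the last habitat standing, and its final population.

Closure order: Ashgrove, Hollowpine, Briarlake
Last habitat: Juniper with 65 animals

Round 1: Ashgrove=21 Briarlake=17 Hollowpine=16 Juniper=11 → close Ashgrove (overflow 13)
  21÷3 = 7 each, +1 to first 0
Round 2: Briarlake=24 Hollowpine=23 Juniper=18 → close Hollowpine (overflow 12)
  23÷2 = 11 each, +1 to first 1
Round 3: Briarlake=36 Juniper=29 → close Briarlake (overflow 23)
  36÷1 = 36 each, +1 to first 0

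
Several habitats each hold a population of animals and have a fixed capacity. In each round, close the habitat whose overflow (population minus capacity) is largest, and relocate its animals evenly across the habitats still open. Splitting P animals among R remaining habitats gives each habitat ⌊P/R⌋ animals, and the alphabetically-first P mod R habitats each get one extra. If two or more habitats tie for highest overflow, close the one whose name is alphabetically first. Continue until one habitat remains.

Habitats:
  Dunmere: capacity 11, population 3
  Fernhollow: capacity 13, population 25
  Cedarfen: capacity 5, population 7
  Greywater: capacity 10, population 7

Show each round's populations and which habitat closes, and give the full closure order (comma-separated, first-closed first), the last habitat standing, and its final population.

Closure order: Fernhollow, Cedarfen, Greywater
Last habitat: Dunmere with 42 animals

Round 1: Cedarfen=7 Dunmere=3 Fernhollow=25 Greywater=7 → close Fernhollow (overflow 12)
  25÷3 = 8 each, +1 to first 1
Round 2: Cedarfen=16 Dunmere=11 Greywater=15 → close Cedarfen (overflow 11)
  16÷2 = 8 each, +1 to first 0
Round 3: Dunmere=19 Greywater=23 → close Greywater (overflow 13)
  23÷1 = 23 each, +1 to first 0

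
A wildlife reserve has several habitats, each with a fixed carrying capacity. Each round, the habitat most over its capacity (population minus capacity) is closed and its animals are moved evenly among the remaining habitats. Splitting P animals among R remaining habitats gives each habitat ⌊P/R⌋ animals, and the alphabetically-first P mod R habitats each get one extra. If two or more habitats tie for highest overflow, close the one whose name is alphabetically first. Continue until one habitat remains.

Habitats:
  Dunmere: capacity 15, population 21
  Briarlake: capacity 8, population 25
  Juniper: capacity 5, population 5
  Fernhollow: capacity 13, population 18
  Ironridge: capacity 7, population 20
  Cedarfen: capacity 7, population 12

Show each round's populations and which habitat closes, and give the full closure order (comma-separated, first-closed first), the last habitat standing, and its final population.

Closure order: Briarlake, Ironridge, Cedarfen, Dunmere, Fernhollow
Last habitat: Juniper with 101 animals

Round 1: Briarlake=25 Cedarfen=12 Dunmere=21 Fernhollow=18 Ironridge=20 Juniper=5 → close Briarlake (overflow 17)
  25÷5 = 5 each, +1 to first 0
Round 2: Cedarfen=17 Dunmere=26 Fernhollow=23 Ironridge=25 Juniper=10 → close Ironridge (overflow 18)
  25÷4 = 6 each, +1 to first 1
Round 3: Cedarfen=24 Dunmere=32 Fernhollow=29 Juniper=16 → close Cedarfen (overflow 17)
  24÷3 = 8 each, +1 to first 0
Round 4: Dunmere=40 Fernhollow=37 Juniper=24 → close Dunmere (overflow 25)
  40÷2 = 20 each, +1 to first 0
Round 5: Fernhollow=57 Juniper=44 → close Fernhollow (overflow 44)
  57÷1 = 57 each, +1 to first 0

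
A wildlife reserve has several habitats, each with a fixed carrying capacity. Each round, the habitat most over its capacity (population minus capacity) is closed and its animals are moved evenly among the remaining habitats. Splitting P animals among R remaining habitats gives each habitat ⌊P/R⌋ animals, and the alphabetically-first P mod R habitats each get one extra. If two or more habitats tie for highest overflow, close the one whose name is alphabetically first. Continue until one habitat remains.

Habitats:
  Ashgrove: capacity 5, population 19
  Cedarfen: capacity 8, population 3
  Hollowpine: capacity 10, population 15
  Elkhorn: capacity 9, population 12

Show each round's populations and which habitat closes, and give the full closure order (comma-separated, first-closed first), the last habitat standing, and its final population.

Closure order: Ashgrove, Hollowpine, Elkhorn
Last habitat: Cedarfen with 49 animals

Round 1: Ashgrove=19 Cedarfen=3 Elkhorn=12 Hollowpine=15 → close Ashgrove (overflow 14)
  19÷3 = 6 each, +1 to first 1
Round 2: Cedarfen=10 Elkhorn=18 Hollowpine=21 → close Hollowpine (overflow 11)
  21÷2 = 10 each, +1 to first 1
Round 3: Cedarfen=21 Elkhorn=28 → close Elkhorn (overflow 19)
  28÷1 = 28 each, +1 to first 0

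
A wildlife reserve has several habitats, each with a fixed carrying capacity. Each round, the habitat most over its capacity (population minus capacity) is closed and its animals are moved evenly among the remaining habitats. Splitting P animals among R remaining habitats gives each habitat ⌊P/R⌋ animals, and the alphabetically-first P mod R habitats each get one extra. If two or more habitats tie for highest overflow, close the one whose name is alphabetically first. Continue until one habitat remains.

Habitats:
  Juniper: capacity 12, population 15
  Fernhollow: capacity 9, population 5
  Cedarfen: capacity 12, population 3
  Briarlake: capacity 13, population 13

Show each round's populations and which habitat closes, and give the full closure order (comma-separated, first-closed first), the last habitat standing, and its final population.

Closure order: Juniper, Briarlake, Fernhollow
Last habitat: Cedarfen with 36 animals

Round 1: Briarlake=13 Cedarfen=3 Fernhollow=5 Juniper=15 → close Juniper (overflow 3)
  15÷3 = 5 each, +1 to first 0
Round 2: Briarlake=18 Cedarfen=8 Fernhollow=10 → close Briarlake (overflow 5)
  18÷2 = 9 each, +1 to first 0
Round 3: Cedarfen=17 Fernhollow=19 → close Fernhollow (overflow 10)
  19÷1 = 19 each, +1 to first 0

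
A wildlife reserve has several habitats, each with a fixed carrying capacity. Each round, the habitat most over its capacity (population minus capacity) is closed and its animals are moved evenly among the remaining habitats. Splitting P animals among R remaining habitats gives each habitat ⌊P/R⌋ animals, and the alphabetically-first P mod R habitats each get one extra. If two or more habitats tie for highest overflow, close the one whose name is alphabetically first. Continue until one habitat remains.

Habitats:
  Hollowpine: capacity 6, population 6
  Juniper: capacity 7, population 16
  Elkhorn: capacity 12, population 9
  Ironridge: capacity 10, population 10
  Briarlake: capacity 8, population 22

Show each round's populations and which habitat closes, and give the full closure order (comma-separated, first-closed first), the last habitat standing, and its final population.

Round 1: Briarlake=22 Elkhorn=9 Hollowpine=6 Ironridge=10 Juniper=16 → close Briarlake (overflow 14)
  22÷4 = 5 each, +1 to first 2
Round 2: Elkhorn=15 Hollowpine=12 Ironridge=15 Juniper=21 → close Juniper (overflow 14)
  21÷3 = 7 each, +1 to first 0
Round 3: Elkhorn=22 Hollowpine=19 Ironridge=22 → close Hollowpine (overflow 13)
  19÷2 = 9 each, +1 to first 1
Round 4: Elkhorn=32 Ironridge=31 → close Ironridge (overflow 21)
  31÷1 = 31 each, +1 to first 0

Closure order: Briarlake, Juniper, Hollowpine, Ironridge
Last habitat: Elkhorn with 63 animals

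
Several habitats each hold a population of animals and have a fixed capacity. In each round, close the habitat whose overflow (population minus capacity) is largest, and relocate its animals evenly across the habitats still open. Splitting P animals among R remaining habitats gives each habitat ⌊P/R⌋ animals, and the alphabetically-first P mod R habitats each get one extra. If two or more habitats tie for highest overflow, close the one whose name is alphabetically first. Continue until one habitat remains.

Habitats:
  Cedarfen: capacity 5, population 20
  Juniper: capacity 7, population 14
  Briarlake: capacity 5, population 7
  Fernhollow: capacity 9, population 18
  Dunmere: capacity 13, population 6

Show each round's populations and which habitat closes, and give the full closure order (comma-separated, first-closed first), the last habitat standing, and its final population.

Closure order: Cedarfen, Fernhollow, Juniper, Briarlake
Last habitat: Dunmere with 65 animals

Round 1: Briarlake=7 Cedarfen=20 Dunmere=6 Fernhollow=18 Juniper=14 → close Cedarfen (overflow 15)
  20÷4 = 5 each, +1 to first 0
Round 2: Briarlake=12 Dunmere=11 Fernhollow=23 Juniper=19 → close Fernhollow (overflow 14)
  23÷3 = 7 each, +1 to first 2
Round 3: Briarlake=20 Dunmere=19 Juniper=26 → close Juniper (overflow 19)
  26÷2 = 13 each, +1 to first 0
Round 4: Briarlake=33 Dunmere=32 → close Briarlake (overflow 28)
  33÷1 = 33 each, +1 to first 0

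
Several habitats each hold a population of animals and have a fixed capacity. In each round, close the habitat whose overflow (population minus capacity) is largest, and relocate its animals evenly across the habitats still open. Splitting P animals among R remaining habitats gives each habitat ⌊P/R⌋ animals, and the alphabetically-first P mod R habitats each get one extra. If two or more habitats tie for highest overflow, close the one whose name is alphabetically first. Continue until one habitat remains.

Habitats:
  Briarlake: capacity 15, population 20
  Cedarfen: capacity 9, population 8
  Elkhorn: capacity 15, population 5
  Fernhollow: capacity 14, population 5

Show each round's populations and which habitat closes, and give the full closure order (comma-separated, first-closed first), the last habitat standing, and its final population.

Round 1: Briarlake=20 Cedarfen=8 Elkhorn=5 Fernhollow=5 → close Briarlake (overflow 5)
  20÷3 = 6 each, +1 to first 2
Round 2: Cedarfen=15 Elkhorn=12 Fernhollow=11 → close Cedarfen (overflow 6)
  15÷2 = 7 each, +1 to first 1
Round 3: Elkhorn=20 Fernhollow=18 → close Elkhorn (overflow 5)
  20÷1 = 20 each, +1 to first 0

Closure order: Briarlake, Cedarfen, Elkhorn
Last habitat: Fernhollow with 38 animals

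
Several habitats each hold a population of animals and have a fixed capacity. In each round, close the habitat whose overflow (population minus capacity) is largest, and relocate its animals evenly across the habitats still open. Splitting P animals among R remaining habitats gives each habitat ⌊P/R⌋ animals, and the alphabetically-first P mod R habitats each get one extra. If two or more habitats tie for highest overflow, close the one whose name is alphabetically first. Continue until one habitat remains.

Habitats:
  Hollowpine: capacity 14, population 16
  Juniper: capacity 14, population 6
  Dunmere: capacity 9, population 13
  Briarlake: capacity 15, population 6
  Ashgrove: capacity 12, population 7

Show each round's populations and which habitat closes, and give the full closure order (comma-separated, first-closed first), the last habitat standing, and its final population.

Round 1: Ashgrove=7 Briarlake=6 Dunmere=13 Hollowpine=16 Juniper=6 → close Dunmere (overflow 4)
  13÷4 = 3 each, +1 to first 1
Round 2: Ashgrove=11 Briarlake=9 Hollowpine=19 Juniper=9 → close Hollowpine (overflow 5)
  19÷3 = 6 each, +1 to first 1
Round 3: Ashgrove=18 Briarlake=15 Juniper=15 → close Ashgrove (overflow 6)
  18÷2 = 9 each, +1 to first 0
Round 4: Briarlake=24 Juniper=24 → close Juniper (overflow 10)
  24÷1 = 24 each, +1 to first 0

Closure order: Dunmere, Hollowpine, Ashgrove, Juniper
Last habitat: Briarlake with 48 animals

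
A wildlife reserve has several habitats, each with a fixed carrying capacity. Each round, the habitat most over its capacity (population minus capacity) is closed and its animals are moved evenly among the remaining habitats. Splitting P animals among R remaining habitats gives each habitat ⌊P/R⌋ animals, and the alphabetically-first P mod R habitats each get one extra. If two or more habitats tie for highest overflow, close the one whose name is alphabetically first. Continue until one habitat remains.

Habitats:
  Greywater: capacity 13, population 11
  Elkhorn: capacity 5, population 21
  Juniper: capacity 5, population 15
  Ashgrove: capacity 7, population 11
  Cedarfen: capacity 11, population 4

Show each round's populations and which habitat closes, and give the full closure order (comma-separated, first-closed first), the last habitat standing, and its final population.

Round 1: Ashgrove=11 Cedarfen=4 Elkhorn=21 Greywater=11 Juniper=15 → close Elkhorn (overflow 16)
  21÷4 = 5 each, +1 to first 1
Round 2: Ashgrove=17 Cedarfen=9 Greywater=16 Juniper=20 → close Juniper (overflow 15)
  20÷3 = 6 each, +1 to first 2
Round 3: Ashgrove=24 Cedarfen=16 Greywater=22 → close Ashgrove (overflow 17)
  24÷2 = 12 each, +1 to first 0
Round 4: Cedarfen=28 Greywater=34 → close Greywater (overflow 21)
  34÷1 = 34 each, +1 to first 0

Closure order: Elkhorn, Juniper, Ashgrove, Greywater
Last habitat: Cedarfen with 62 animals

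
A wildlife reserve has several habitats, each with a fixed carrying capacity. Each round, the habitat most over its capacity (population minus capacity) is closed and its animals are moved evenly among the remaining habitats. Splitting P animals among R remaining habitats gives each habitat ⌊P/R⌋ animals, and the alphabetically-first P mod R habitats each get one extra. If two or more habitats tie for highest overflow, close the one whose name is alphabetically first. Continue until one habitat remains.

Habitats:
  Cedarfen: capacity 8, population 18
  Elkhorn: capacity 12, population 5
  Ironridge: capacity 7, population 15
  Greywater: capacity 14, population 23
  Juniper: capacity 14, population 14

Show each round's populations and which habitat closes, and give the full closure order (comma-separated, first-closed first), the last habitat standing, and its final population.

Round 1: Cedarfen=18 Elkhorn=5 Greywater=23 Ironridge=15 Juniper=14 → close Cedarfen (overflow 10)
  18÷4 = 4 each, +1 to first 2
Round 2: Elkhorn=10 Greywater=28 Ironridge=19 Juniper=18 → close Greywater (overflow 14)
  28÷3 = 9 each, +1 to first 1
Round 3: Elkhorn=20 Ironridge=28 Juniper=27 → close Ironridge (overflow 21)
  28÷2 = 14 each, +1 to first 0
Round 4: Elkhorn=34 Juniper=41 → close Juniper (overflow 27)
  41÷1 = 41 each, +1 to first 0

Closure order: Cedarfen, Greywater, Ironridge, Juniper
Last habitat: Elkhorn with 75 animals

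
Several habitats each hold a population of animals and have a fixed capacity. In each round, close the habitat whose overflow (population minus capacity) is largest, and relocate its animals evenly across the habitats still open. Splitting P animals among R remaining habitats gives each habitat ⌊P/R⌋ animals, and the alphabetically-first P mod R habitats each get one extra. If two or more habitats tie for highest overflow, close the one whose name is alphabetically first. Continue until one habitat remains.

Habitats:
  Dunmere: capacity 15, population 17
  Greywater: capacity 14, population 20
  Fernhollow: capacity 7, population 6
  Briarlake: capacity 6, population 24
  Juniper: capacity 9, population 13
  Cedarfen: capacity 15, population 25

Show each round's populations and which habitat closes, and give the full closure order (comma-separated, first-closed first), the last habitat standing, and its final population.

Closure order: Briarlake, Cedarfen, Greywater, Dunmere, Juniper
Last habitat: Fernhollow with 105 animals

Round 1: Briarlake=24 Cedarfen=25 Dunmere=17 Fernhollow=6 Greywater=20 Juniper=13 → close Briarlake (overflow 18)
  24÷5 = 4 each, +1 to first 4
Round 2: Cedarfen=30 Dunmere=22 Fernhollow=11 Greywater=25 Juniper=17 → close Cedarfen (overflow 15)
  30÷4 = 7 each, +1 to first 2
Round 3: Dunmere=30 Fernhollow=19 Greywater=32 Juniper=24 → close Greywater (overflow 18)
  32÷3 = 10 each, +1 to first 2
Round 4: Dunmere=41 Fernhollow=30 Juniper=34 → close Dunmere (overflow 26)
  41÷2 = 20 each, +1 to first 1
Round 5: Fernhollow=51 Juniper=54 → close Juniper (overflow 45)
  54÷1 = 54 each, +1 to first 0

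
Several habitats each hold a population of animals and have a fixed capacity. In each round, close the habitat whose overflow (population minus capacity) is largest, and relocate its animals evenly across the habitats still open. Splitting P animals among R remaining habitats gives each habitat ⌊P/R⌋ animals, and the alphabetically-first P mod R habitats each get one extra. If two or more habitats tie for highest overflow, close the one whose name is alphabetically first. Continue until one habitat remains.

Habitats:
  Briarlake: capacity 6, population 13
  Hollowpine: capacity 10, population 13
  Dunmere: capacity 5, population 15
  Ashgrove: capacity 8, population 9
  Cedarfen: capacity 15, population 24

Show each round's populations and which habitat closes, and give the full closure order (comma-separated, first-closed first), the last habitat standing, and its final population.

Round 1: Ashgrove=9 Briarlake=13 Cedarfen=24 Dunmere=15 Hollowpine=13 → close Dunmere (overflow 10)
  15÷4 = 3 each, +1 to first 3
Round 2: Ashgrove=13 Briarlake=17 Cedarfen=28 Hollowpine=16 → close Cedarfen (overflow 13)
  28÷3 = 9 each, +1 to first 1
Round 3: Ashgrove=23 Briarlake=26 Hollowpine=25 → close Briarlake (overflow 20)
  26÷2 = 13 each, +1 to first 0
Round 4: Ashgrove=36 Hollowpine=38 → close Ashgrove (overflow 28)
  36÷1 = 36 each, +1 to first 0

Closure order: Dunmere, Cedarfen, Briarlake, Ashgrove
Last habitat: Hollowpine with 74 animals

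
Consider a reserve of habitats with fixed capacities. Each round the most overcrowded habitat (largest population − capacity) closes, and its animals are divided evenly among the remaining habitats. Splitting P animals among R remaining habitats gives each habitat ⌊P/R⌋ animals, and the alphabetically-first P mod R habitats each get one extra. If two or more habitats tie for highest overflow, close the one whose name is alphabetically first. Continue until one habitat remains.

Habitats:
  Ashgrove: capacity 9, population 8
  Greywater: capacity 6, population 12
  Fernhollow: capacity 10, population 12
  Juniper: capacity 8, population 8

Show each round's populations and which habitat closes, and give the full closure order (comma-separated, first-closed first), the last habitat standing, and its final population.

Round 1: Ashgrove=8 Fernhollow=12 Greywater=12 Juniper=8 → close Greywater (overflow 6)
  12÷3 = 4 each, +1 to first 0
Round 2: Ashgrove=12 Fernhollow=16 Juniper=12 → close Fernhollow (overflow 6)
  16÷2 = 8 each, +1 to first 0
Round 3: Ashgrove=20 Juniper=20 → close Juniper (overflow 12)
  20÷1 = 20 each, +1 to first 0

Closure order: Greywater, Fernhollow, Juniper
Last habitat: Ashgrove with 40 animals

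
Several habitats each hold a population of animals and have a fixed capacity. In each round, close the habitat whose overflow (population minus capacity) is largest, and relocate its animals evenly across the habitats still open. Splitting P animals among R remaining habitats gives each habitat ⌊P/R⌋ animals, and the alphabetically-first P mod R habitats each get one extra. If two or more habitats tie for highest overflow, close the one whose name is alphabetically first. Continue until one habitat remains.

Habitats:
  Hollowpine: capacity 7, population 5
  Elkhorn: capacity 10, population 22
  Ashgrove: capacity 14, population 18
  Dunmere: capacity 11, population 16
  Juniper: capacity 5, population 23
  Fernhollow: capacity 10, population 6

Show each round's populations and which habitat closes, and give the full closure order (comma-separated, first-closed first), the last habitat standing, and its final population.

Closure order: Juniper, Elkhorn, Dunmere, Ashgrove, Hollowpine
Last habitat: Fernhollow with 90 animals

Round 1: Ashgrove=18 Dunmere=16 Elkhorn=22 Fernhollow=6 Hollowpine=5 Juniper=23 → close Juniper (overflow 18)
  23÷5 = 4 each, +1 to first 3
Round 2: Ashgrove=23 Dunmere=21 Elkhorn=27 Fernhollow=10 Hollowpine=9 → close Elkhorn (overflow 17)
  27÷4 = 6 each, +1 to first 3
Round 3: Ashgrove=30 Dunmere=28 Fernhollow=17 Hollowpine=15 → close Dunmere (overflow 17)
  28÷3 = 9 each, +1 to first 1
Round 4: Ashgrove=40 Fernhollow=26 Hollowpine=24 → close Ashgrove (overflow 26)
  40÷2 = 20 each, +1 to first 0
Round 5: Fernhollow=46 Hollowpine=44 → close Hollowpine (overflow 37)
  44÷1 = 44 each, +1 to first 0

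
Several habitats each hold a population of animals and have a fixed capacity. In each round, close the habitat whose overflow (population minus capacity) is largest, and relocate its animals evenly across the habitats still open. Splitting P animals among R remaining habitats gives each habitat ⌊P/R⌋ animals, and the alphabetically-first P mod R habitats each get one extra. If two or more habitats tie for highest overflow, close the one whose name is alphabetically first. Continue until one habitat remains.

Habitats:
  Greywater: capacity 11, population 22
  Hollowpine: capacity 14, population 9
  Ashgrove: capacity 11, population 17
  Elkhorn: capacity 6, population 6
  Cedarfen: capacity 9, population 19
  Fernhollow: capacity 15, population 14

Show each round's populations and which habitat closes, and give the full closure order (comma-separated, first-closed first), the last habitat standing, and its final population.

Closure order: Greywater, Cedarfen, Ashgrove, Elkhorn, Fernhollow
Last habitat: Hollowpine with 87 animals

Round 1: Ashgrove=17 Cedarfen=19 Elkhorn=6 Fernhollow=14 Greywater=22 Hollowpine=9 → close Greywater (overflow 11)
  22÷5 = 4 each, +1 to first 2
Round 2: Ashgrove=22 Cedarfen=24 Elkhorn=10 Fernhollow=18 Hollowpine=13 → close Cedarfen (overflow 15)
  24÷4 = 6 each, +1 to first 0
Round 3: Ashgrove=28 Elkhorn=16 Fernhollow=24 Hollowpine=19 → close Ashgrove (overflow 17)
  28÷3 = 9 each, +1 to first 1
Round 4: Elkhorn=26 Fernhollow=33 Hollowpine=28 → close Elkhorn (overflow 20)
  26÷2 = 13 each, +1 to first 0
Round 5: Fernhollow=46 Hollowpine=41 → close Fernhollow (overflow 31)
  46÷1 = 46 each, +1 to first 0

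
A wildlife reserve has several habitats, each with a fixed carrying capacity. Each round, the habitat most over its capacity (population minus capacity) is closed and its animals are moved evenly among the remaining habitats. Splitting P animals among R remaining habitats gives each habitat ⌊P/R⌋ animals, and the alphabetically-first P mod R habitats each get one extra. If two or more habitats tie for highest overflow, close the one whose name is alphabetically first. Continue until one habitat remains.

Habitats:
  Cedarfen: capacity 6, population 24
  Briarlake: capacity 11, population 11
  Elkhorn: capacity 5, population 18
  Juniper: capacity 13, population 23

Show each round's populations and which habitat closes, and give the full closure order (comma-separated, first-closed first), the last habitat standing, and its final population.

Closure order: Cedarfen, Elkhorn, Juniper
Last habitat: Briarlake with 76 animals

Round 1: Briarlake=11 Cedarfen=24 Elkhorn=18 Juniper=23 → close Cedarfen (overflow 18)
  24÷3 = 8 each, +1 to first 0
Round 2: Briarlake=19 Elkhorn=26 Juniper=31 → close Elkhorn (overflow 21)
  26÷2 = 13 each, +1 to first 0
Round 3: Briarlake=32 Juniper=44 → close Juniper (overflow 31)
  44÷1 = 44 each, +1 to first 0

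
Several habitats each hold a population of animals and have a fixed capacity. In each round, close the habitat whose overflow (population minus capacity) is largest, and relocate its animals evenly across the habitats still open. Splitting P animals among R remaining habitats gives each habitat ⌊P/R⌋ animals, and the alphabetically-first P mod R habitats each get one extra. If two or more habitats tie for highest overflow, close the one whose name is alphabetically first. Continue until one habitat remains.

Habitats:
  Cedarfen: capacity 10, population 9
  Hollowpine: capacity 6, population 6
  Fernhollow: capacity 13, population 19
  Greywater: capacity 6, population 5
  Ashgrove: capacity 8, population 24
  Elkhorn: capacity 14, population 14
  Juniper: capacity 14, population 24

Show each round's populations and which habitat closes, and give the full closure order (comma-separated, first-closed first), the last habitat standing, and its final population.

Closure order: Ashgrove, Juniper, Fernhollow, Cedarfen, Elkhorn, Hollowpine
Last habitat: Greywater with 101 animals

Round 1: Ashgrove=24 Cedarfen=9 Elkhorn=14 Fernhollow=19 Greywater=5 Hollowpine=6 Juniper=24 → close Ashgrove (overflow 16)
  24÷6 = 4 each, +1 to first 0
Round 2: Cedarfen=13 Elkhorn=18 Fernhollow=23 Greywater=9 Hollowpine=10 Juniper=28 → close Juniper (overflow 14)
  28÷5 = 5 each, +1 to first 3
Round 3: Cedarfen=19 Elkhorn=24 Fernhollow=29 Greywater=14 Hollowpine=15 → close Fernhollow (overflow 16)
  29÷4 = 7 each, +1 to first 1
Round 4: Cedarfen=27 Elkhorn=31 Greywater=21 Hollowpine=22 → close Cedarfen (overflow 17)
  27÷3 = 9 each, +1 to first 0
Round 5: Elkhorn=40 Greywater=30 Hollowpine=31 → close Elkhorn (overflow 26)
  40÷2 = 20 each, +1 to first 0
Round 6: Greywater=50 Hollowpine=51 → close Hollowpine (overflow 45)
  51÷1 = 51 each, +1 to first 0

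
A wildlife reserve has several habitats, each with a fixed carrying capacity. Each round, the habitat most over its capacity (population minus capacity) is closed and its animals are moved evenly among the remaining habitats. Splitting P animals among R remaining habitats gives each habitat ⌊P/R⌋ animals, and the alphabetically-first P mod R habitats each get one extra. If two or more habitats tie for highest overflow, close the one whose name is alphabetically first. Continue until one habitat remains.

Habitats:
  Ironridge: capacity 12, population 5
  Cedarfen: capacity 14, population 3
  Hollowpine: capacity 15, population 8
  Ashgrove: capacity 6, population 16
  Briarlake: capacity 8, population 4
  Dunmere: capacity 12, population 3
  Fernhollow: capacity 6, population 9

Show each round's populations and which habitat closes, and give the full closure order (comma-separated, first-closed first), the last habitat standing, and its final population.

Closure order: Ashgrove, Fernhollow, Briarlake, Dunmere, Hollowpine, Cedarfen
Last habitat: Ironridge with 48 animals

Round 1: Ashgrove=16 Briarlake=4 Cedarfen=3 Dunmere=3 Fernhollow=9 Hollowpine=8 Ironridge=5 → close Ashgrove (overflow 10)
  16÷6 = 2 each, +1 to first 4
Round 2: Briarlake=7 Cedarfen=6 Dunmere=6 Fernhollow=12 Hollowpine=10 Ironridge=7 → close Fernhollow (overflow 6)
  12÷5 = 2 each, +1 to first 2
Round 3: Briarlake=10 Cedarfen=9 Dunmere=8 Hollowpine=12 Ironridge=9 → close Briarlake (overflow 2)
  10÷4 = 2 each, +1 to first 2
Round 4: Cedarfen=12 Dunmere=11 Hollowpine=14 Ironridge=11 → close Dunmere (overflow -1)
  11÷3 = 3 each, +1 to first 2
Round 5: Cedarfen=16 Hollowpine=18 Ironridge=14 → close Hollowpine (overflow 3)
  18÷2 = 9 each, +1 to first 0
Round 6: Cedarfen=25 Ironridge=23 → close Cedarfen (overflow 11)
  25÷1 = 25 each, +1 to first 0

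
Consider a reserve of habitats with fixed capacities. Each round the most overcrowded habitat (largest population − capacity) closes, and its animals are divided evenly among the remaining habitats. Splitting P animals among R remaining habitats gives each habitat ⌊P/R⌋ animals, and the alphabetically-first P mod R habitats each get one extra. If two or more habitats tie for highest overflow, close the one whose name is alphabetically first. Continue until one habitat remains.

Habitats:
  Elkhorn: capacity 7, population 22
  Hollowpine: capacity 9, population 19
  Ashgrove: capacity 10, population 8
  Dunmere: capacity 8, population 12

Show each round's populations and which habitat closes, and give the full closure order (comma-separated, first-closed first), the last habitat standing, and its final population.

Closure order: Elkhorn, Hollowpine, Dunmere
Last habitat: Ashgrove with 61 animals

Round 1: Ashgrove=8 Dunmere=12 Elkhorn=22 Hollowpine=19 → close Elkhorn (overflow 15)
  22÷3 = 7 each, +1 to first 1
Round 2: Ashgrove=16 Dunmere=19 Hollowpine=26 → close Hollowpine (overflow 17)
  26÷2 = 13 each, +1 to first 0
Round 3: Ashgrove=29 Dunmere=32 → close Dunmere (overflow 24)
  32÷1 = 32 each, +1 to first 0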